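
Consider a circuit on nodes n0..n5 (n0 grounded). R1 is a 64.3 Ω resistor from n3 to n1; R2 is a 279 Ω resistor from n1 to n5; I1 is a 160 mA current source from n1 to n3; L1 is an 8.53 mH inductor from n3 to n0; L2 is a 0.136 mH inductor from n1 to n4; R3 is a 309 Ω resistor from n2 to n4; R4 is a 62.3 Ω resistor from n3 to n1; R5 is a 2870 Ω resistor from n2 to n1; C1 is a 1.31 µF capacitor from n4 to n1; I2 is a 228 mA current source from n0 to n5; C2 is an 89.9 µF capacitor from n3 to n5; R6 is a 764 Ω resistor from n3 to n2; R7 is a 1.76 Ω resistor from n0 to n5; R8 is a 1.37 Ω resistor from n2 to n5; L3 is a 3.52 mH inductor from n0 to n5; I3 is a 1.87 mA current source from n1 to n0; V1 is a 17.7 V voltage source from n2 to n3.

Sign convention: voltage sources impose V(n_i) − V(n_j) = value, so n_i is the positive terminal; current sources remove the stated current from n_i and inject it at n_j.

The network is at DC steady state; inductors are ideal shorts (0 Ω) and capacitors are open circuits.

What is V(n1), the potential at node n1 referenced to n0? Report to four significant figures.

-2.538 V

MNA unknowns: 5 node voltages V₁..V_5 plus 4 source currents (L1, L2, L3, V1)
R1: Y=0.01555 on G[3,1]
R2: Y=0.003584 on G[1,5]
I1: z[1]−=0.16, z[3]+=0.16
L1: row V3−V0=0, i_L1 at 3,0
L2: row V1−V4=0, i_L2 at 1,4
R3: Y=0.003236 on G[2,4]
R4: Y=0.01605 on G[3,1]
R5: Y=0.0003484 on G[2,1]
C1: Y=0.000 on G[4,1]
I2: z[0]−=0.228, z[5]+=0.228
C2: Y=0.000 on G[3,5]
R6: Y=0.001309 on G[3,2]
R7: Y=0.5682 on G[0,5]
R8: Y=0.7299 on G[2,5]
L3: row V0−V5=0, i_L3 at 0,5
I3: z[1]−=0.00187, z[0]+=0.00187
V1: row V2−V3=17.7, i_V1 at 2,3
solve → V1=-2.538, V2=17.70, V3=0.000, V4=-2.538, V5=0.000
aux → i_L1=-12.91, i_L2=-0.06550, i_L3=-13.14, i_V1=-13.02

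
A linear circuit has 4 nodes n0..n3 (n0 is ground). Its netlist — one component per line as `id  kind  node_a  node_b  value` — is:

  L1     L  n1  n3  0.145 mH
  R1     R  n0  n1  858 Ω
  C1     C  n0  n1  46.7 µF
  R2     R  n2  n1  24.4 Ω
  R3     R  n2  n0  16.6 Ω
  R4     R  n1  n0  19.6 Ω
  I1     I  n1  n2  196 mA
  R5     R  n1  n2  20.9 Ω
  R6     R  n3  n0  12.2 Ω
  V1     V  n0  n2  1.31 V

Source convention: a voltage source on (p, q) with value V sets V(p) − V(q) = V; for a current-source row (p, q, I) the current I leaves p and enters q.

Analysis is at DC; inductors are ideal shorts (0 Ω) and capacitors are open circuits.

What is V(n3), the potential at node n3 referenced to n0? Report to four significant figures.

-1.401 V

Apply KCL at each of the 3 non-ground nodes and solve the resulting linear system.
Node n1: branches {L1, R1, C1, R2, R4, I1, R5} → V_1 = -1.401
Node n2: branches {R2, R3, I1, R5, V1} → V_2 = -1.310
Node n3: branches {L1, R6} → V_3 = -1.401
Source currents: i(L1)=-0.1148, i(V1)=-0.2668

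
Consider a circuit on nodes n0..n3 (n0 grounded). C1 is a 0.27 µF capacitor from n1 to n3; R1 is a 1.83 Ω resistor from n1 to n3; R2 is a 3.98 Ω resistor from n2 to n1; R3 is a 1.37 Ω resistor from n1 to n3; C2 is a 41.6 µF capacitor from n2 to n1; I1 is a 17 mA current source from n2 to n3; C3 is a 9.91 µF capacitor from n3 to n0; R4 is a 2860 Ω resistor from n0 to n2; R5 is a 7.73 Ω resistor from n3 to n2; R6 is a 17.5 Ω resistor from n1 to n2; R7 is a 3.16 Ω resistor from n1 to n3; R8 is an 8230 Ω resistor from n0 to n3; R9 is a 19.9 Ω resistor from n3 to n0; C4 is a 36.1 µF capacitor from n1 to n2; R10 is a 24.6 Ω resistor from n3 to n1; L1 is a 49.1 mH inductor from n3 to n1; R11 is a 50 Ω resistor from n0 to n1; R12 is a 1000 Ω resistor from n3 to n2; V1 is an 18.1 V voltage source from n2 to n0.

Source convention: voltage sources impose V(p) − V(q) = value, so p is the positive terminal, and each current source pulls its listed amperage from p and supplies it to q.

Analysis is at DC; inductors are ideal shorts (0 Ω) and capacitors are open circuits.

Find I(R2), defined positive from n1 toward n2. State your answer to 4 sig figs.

Element admittances at DC:
  Y(C1) = 0.000 S between n1,n3
  Y(R1) = 0.5464 S between n1,n3
  Y(R2) = 0.2513 S between n2,n1
  Y(R3) = 0.7299 S between n1,n3
  Y(C2) = 0.000 S between n2,n1
  I1: injects 0.017 A into n3 (from n2)
  Y(C3) = 0.000 S between n3,n0
  Y(R4) = 0.0003497 S between n0,n2
  Y(R5) = 0.1294 S between n3,n2
  Y(R6) = 0.05714 S between n1,n2
  Y(R7) = 0.3165 S between n1,n3
  Y(R8) = 0.0001215 S between n0,n3
  Y(R9) = 0.05025 S between n3,n0
  Y(C4) = 0.000 S between n1,n2
  Y(R10) = 0.04065 S between n3,n1
  L1: short n3↔n1 (DC inductor)
  Y(R11) = 0.02000 S between n0,n1
  Y(R12) = 0.001000 S between n3,n2
  V1: constraint V(n2)−V(n0) = 18.1
Assemble and solve the 5×5 MNA system:
  V(n1)=15.63  V(n2)=18.10  V(n3)=15.63
  i(L1)=-0.4486  i(V1)=-1.106

-0.6202 A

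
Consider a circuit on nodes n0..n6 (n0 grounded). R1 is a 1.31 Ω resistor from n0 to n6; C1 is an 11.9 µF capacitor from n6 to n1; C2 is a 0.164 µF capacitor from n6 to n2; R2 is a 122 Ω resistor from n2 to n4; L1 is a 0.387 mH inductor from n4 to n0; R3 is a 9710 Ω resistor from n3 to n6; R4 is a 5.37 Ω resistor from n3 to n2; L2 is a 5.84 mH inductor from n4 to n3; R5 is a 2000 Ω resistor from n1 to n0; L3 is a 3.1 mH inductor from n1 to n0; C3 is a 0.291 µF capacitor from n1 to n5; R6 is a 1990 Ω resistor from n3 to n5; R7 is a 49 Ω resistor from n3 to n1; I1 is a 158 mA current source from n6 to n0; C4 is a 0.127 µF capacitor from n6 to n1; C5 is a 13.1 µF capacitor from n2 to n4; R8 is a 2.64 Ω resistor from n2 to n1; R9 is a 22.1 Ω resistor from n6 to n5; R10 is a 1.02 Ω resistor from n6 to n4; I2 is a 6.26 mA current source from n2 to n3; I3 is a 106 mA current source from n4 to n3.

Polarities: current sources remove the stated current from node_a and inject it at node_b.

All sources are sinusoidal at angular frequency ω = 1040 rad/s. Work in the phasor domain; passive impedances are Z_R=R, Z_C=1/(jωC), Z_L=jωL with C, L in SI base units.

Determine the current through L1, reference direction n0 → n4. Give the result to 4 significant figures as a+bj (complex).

0.1330+0.007423j A

Element admittances at ω=1040 rad/s:
  Y(R1) = 0.7634+0.000j S between n0,n6
  Y(C1) = 0.000+0.01238j S between n6,n1
  Y(C2) = 0.000+0.0001706j S between n6,n2
  Y(R2) = 0.008197+0.000j S between n2,n4
  Y(L1) = 0.000-2.485j S between n4,n0
  Y(R3) = 0.0001030+0.000j S between n3,n6
  Y(R4) = 0.1862+0.000j S between n3,n2
  Y(L2) = 0.000-0.1646j S between n4,n3
  Y(R5) = 0.0005000+0.000j S between n1,n0
  Y(L3) = 0.000-0.3102j S between n1,n0
  Y(C3) = 0.000+0.0003026j S between n1,n5
  Y(R6) = 0.0005025+0.000j S between n3,n5
  Y(R7) = 0.02041+0.000j S between n3,n1
  I1: injects 0.158 A into n0 (from n6)
  Y(C4) = 0.000+0.0001321j S between n6,n1
  Y(C5) = 0.000+0.01362j S between n2,n4
  Y(R8) = 0.3788+0.000j S between n2,n1
  Y(R9) = 0.04525+0.000j S between n6,n5
  Y(R10) = 0.9804+0.000j S between n6,n4
  I2: injects 0.00626 A into n3 (from n2)
  I3: injects 0.106 A into n3 (from n4)
Assemble and solve the 6×6 MNA system:
  V(n1)=-0.09755+0.1413j  V(n2)=-0.003841+0.2094j  V(n3)=0.2006+0.3590j  V(n4)=0.002987-0.05352j  V(n5)=-0.08802-0.02580j  V(n6)=-0.09011-0.03001j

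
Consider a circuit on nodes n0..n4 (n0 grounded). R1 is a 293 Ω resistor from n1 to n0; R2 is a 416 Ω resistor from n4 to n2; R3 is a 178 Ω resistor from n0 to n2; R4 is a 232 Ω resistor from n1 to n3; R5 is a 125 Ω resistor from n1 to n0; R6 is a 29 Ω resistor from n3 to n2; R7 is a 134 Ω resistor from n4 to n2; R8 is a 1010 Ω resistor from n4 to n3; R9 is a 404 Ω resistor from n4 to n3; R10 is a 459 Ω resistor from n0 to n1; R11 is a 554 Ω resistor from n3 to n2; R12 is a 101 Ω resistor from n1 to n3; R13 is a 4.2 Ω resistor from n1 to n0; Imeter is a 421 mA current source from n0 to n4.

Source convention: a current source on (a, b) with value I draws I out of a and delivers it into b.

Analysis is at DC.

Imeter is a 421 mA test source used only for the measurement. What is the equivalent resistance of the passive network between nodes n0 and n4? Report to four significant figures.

Apply KCL at each of the 4 non-ground nodes and solve the resulting linear system.
Node n1: branches {R1, R4, R5, R10, R12, R13} → V_1 = 1.111
Node n2: branches {R2, R3, R6, R7, R11} → V_2 = 25.17
Node n3: branches {R4, R6, R8, R9, R11, R12} → V_3 = 20.79
Node n4: branches {R2, R7, R8, R9, Imeter} → V_4 = 55.61

R_eq = 132.1 Ω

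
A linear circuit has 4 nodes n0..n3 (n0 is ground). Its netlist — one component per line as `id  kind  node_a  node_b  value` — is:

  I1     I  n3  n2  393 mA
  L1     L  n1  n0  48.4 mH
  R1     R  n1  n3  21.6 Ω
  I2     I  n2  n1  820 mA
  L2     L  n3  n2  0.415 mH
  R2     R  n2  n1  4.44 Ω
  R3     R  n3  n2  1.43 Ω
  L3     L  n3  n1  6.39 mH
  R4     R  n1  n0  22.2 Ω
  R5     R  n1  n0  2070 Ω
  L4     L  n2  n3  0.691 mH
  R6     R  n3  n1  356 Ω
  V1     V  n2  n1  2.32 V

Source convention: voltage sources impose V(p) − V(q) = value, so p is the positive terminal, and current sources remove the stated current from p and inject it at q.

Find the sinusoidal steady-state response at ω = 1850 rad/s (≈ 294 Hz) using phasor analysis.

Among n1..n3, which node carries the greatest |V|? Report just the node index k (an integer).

Apply KCL at each of the 3 non-ground nodes and solve the resulting linear system.
Node n1: branches {L1, R1, I2, R2, L3, R4, R5, R6, V1} → V_1 = 0.000+0.000j
Node n2: branches {I1, I2, L2, R2, R3, L4, V1} → V_2 = 2.320+0.000j
Node n3: branches {I1, R1, L2, R3, L3, L4, R6} → V_3 = 2.167-0.1809j
Source currents: i(V1)=-1.434+0.1922j

2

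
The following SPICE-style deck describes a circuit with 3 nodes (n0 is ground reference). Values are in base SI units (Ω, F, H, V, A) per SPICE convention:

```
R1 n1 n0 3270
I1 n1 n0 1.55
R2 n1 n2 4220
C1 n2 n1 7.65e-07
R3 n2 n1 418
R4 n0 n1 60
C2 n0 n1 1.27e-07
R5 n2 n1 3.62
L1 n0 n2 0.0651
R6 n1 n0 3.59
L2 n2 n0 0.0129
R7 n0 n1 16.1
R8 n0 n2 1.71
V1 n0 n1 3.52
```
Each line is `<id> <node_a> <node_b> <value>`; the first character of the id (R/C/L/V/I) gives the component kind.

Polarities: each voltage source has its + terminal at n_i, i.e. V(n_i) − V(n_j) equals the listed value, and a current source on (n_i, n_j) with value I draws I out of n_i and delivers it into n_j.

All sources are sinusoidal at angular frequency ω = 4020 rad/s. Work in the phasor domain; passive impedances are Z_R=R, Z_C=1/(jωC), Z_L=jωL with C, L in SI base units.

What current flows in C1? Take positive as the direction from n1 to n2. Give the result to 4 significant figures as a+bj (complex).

-0.0001195-0.007332j A

Element admittances at ω=4020 rad/s:
  Y(R1) = 0.0003058+0.000j S between n1,n0
  I1: injects 1.55 A into n0 (from n1)
  Y(R2) = 0.0002370+0.000j S between n1,n2
  Y(C1) = 0.000+0.003075j S between n2,n1
  Y(R3) = 0.002392+0.000j S between n2,n1
  Y(R4) = 0.01667+0.000j S between n0,n1
  Y(C2) = 0.000+0.0005105j S between n0,n1
  Y(R5) = 0.2762+0.000j S between n2,n1
  Y(L1) = 0.000-0.003821j S between n0,n2
  Y(R6) = 0.2786+0.000j S between n1,n0
  Y(L2) = 0.000-0.01928j S between n2,n0
  Y(R7) = 0.06211+0.000j S between n0,n1
  Y(R8) = 0.5848+0.000j S between n0,n2
  V1: constraint V(n0)−V(n1) = 3.52
Assemble and solve the 3×3 MNA system:
  V(n1)=-3.520+0.000j  V(n2)=-1.136-0.03887j
  i(V1)=-0.3739+0.001711j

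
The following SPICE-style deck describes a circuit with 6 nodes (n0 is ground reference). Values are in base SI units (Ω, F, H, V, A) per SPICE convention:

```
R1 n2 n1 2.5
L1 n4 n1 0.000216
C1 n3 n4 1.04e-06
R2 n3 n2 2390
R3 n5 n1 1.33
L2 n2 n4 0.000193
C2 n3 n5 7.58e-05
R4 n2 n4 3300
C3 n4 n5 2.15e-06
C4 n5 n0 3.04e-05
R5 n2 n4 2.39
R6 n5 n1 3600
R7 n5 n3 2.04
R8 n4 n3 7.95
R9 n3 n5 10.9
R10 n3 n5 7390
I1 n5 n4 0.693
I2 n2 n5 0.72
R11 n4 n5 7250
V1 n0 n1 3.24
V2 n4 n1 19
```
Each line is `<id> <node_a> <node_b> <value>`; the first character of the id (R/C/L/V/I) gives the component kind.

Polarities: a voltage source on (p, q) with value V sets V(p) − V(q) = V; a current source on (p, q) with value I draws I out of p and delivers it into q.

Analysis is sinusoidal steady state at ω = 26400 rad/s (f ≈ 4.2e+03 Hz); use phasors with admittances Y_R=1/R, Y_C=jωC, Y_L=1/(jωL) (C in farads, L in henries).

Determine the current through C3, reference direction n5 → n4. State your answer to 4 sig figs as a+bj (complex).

Apply KCL at each of the 5 non-ground nodes and solve the resulting linear system.
Node n1: branches {R1, L1, R3, R6, V1, V2} → V_1 = -3.240+0.000j
Node n2: branches {R1, R2, L2, R4, R5, I2} → V_2 = 6.147-2.303j
Node n3: branches {C1, R2, C2, R7, R8, R9, R10} → V_3 = 0.9478+0.2697j
Node n4: branches {L1, C1, L2, R4, C3, R5, R8, I1, R11, V2} → V_4 = 15.76+0.000j
Node n5: branches {R3, C2, C3, C4, R6, R7, R9, R10, I1, I2, R11} → V_5 = 0.5256+1.083j
Source currents: i(V1)=-0.8690+0.4218j, i(V2)=-5.718+3.017j

-0.06146-0.8647j A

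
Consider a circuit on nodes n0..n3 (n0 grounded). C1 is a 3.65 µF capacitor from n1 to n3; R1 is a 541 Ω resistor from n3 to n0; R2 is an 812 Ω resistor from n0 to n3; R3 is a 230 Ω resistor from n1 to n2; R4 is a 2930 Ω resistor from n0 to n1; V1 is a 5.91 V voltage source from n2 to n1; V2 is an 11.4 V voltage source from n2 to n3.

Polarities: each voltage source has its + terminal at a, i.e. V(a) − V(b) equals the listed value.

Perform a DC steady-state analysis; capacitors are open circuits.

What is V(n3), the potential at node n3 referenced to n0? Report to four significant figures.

-0.5477 V

Element admittances at DC:
  Y(C1) = 0.000 S between n1,n3
  Y(R1) = 0.001848 S between n3,n0
  Y(R2) = 0.001232 S between n0,n3
  Y(R3) = 0.004348 S between n1,n2
  Y(R4) = 0.0003413 S between n0,n1
  V1: constraint V(n2)−V(n1) = 5.91
  V2: constraint V(n2)−V(n3) = 11.4
Assemble and solve the 5×5 MNA system:
  V(n1)=4.942  V(n2)=10.85  V(n3)=-0.5477
  i(V1)=-0.02401  i(V2)=-0.001687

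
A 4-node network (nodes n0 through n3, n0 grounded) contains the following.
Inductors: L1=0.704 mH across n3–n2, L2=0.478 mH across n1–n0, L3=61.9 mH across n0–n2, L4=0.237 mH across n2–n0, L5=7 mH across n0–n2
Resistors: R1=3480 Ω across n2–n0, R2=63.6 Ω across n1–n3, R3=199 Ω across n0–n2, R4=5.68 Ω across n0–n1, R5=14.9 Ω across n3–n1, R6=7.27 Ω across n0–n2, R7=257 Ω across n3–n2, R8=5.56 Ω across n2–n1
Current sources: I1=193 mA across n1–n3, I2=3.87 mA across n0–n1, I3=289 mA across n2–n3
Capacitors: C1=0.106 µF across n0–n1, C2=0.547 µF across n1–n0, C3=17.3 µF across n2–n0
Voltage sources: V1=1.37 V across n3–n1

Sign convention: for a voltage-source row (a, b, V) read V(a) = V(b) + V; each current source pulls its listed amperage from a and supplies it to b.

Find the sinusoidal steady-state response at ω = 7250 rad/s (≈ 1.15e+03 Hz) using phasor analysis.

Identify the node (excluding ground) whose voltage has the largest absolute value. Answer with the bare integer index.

3

MNA unknowns: 3 node voltages V₁..V_3 plus 1 source current (V1)
L1: Y=0.000-0.1959j on G[3,2]
R1: Y=0.0002874+0.000j on G[2,0]
I1: z[1]−=0.193, z[3]+=0.193
L2: Y=0.000-0.2886j on G[1,0]
C1: Y=0.000+0.0007685j on G[0,1]
C2: Y=0.000+0.003966j on G[1,0]
L3: Y=0.000-0.002228j on G[0,2]
R2: Y=0.01572+0.000j on G[1,3]
L4: Y=0.000-0.5820j on G[2,0]
R3: Y=0.005025+0.000j on G[0,2]
R4: Y=0.1761+0.000j on G[0,1]
R5: Y=0.06711+0.000j on G[3,1]
R6: Y=0.1376+0.000j on G[0,2]
R7: Y=0.003891+0.000j on G[3,2]
C3: Y=0.000+0.1254j on G[2,0]
I2: z[0]−=0.00387, z[1]+=0.00387
I3: z[2]−=0.289, z[3]+=0.289
L5: Y=0.000-0.01970j on G[0,2]
R8: Y=0.1799+0.000j on G[2,1]
V1: row V3−V1=1.37, i_V1 at 3,1
solve → V1=-0.01050+0.5136j, V2=0.09898-0.3222j, V3=1.359+0.5136j
aux → i_V1=0.1999+0.2437j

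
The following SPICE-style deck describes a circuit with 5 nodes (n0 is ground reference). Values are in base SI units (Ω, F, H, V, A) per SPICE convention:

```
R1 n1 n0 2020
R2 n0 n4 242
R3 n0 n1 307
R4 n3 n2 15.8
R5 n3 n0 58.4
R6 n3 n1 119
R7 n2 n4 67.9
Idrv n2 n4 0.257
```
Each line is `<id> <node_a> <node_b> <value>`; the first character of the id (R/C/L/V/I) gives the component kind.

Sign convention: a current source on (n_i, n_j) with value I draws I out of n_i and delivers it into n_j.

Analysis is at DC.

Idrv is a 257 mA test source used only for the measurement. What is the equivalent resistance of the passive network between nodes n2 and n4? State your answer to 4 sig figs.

Apply KCL at each of the 4 non-ground nodes and solve the resulting linear system.
Node n1: branches {R1, R3, R6} → V_1 = -1.625
Node n2: branches {R4, R7, Idrv} → V_2 = -3.084
Node n3: branches {R4, R5, R6} → V_3 = -2.351
Node n4: branches {R2, R7, Idrv} → V_4 = 11.22

R_eq = 55.65 Ω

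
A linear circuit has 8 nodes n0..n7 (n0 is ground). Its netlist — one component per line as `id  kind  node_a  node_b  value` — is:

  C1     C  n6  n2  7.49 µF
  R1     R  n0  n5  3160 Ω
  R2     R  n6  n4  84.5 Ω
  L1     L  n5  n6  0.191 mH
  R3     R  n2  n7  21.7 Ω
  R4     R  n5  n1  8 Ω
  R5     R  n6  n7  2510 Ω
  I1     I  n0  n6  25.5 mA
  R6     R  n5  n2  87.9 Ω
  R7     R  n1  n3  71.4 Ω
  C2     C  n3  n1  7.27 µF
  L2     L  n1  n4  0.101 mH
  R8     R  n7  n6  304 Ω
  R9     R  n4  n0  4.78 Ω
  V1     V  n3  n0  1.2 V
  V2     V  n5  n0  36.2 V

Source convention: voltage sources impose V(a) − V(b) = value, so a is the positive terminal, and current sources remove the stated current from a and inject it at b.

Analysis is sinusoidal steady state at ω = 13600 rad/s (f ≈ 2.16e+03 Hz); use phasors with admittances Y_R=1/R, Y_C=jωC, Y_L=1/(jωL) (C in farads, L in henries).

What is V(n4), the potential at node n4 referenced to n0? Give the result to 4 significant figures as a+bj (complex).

Apply KCL at each of the 7 non-ground nodes and solve the resulting linear system.
Node n1: branches {R4, R7, C2, L2} → V_1 = 14.28-1.588j
Node n2: branches {C1, R3, R6} → V_2 = 36.38-0.6391j
Node n3: branches {R7, C2, V1} → V_3 = 1.200+0.000j
Node n4: branches {R2, L2, R9} → V_4 = 12.80-4.885j
Node n5: branches {R1, L1, R4, R6, V2} → V_5 = 36.20+0.000j
Node n6: branches {C1, R2, L1, R5, I1, R8} → V_6 = 36.31-0.6618j
Node n7: branches {R3, R5, R8} → V_7 = 36.38-0.6408j
Source currents: i(V1)=0.3402+1.271j, i(V2)=-3.005-0.2485j

12.80-4.885j V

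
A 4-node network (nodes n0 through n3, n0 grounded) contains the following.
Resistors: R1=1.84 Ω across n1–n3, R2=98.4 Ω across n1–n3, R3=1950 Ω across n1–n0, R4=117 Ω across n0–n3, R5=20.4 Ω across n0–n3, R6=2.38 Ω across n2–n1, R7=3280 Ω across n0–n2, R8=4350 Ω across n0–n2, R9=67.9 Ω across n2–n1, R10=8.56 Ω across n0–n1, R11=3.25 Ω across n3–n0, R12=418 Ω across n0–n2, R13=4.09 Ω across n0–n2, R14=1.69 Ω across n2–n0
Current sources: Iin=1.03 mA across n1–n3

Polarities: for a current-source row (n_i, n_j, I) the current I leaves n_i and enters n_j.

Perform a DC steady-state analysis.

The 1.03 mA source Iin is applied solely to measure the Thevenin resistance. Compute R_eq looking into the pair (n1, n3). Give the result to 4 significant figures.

R_eq = 1.342 Ω

Element admittances at DC:
  Y(R1) = 0.5435 S between n1,n3
  Y(R2) = 0.01016 S between n1,n3
  Y(R3) = 0.0005128 S between n1,n0
  Y(R4) = 0.008547 S between n0,n3
  Y(R5) = 0.04902 S between n0,n3
  Y(R6) = 0.4202 S between n2,n1
  Y(R7) = 0.0003049 S between n0,n2
  Y(R8) = 0.0002299 S between n0,n2
  Y(R9) = 0.01473 S between n2,n1
  Y(R10) = 0.1168 S between n0,n1
  Y(R11) = 0.3077 S between n3,n0
  Y(R12) = 0.002392 S between n0,n2
  Y(R13) = 0.2445 S between n0,n2
  Y(R14) = 0.5917 S between n2,n0
  Iin: injects 0.00103 A into n3 (from n1)
Assemble and solve the 3×3 MNA system:
  V(n1)=-0.0006563  V(n2)=-0.0002240  V(n3)=0.0007255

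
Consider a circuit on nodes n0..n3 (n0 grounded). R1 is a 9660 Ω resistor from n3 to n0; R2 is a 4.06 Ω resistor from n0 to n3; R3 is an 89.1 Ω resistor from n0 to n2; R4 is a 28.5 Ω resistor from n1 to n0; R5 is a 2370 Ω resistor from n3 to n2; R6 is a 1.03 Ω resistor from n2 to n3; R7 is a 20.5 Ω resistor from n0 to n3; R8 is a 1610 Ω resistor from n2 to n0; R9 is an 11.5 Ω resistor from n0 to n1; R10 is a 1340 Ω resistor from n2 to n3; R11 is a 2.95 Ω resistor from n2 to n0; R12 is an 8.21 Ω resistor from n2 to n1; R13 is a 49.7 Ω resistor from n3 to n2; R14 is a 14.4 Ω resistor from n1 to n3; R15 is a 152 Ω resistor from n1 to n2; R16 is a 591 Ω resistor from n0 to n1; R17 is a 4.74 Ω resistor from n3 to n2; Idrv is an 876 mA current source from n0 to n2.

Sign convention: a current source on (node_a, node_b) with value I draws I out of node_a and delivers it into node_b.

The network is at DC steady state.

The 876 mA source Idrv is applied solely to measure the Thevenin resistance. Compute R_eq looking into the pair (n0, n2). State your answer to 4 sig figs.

R_eq = 1.526 Ω

MNA unknowns: 3 node voltages V₁..V_3
R1: Y=0.0001035 on G[3,0]
R2: Y=0.2463 on G[0,3]
R3: Y=0.01122 on G[0,2]
R4: Y=0.03509 on G[1,0]
R5: Y=0.0004219 on G[3,2]
R6: Y=0.9709 on G[2,3]
R7: Y=0.04878 on G[0,3]
R8: Y=0.0006211 on G[2,0]
R9: Y=0.08696 on G[0,1]
R10: Y=0.0007463 on G[2,3]
R11: Y=0.3390 on G[2,0]
R12: Y=0.1218 on G[2,1]
R13: Y=0.02012 on G[3,2]
R14: Y=0.06944 on G[1,3]
R15: Y=0.006579 on G[1,2]
R16: Y=0.001692 on G[0,1]
R17: Y=0.2110 on G[3,2]
Idrv: z[0]−=0.876, z[2]+=0.876
solve → V1=0.7624, V2=1.337, V3=1.059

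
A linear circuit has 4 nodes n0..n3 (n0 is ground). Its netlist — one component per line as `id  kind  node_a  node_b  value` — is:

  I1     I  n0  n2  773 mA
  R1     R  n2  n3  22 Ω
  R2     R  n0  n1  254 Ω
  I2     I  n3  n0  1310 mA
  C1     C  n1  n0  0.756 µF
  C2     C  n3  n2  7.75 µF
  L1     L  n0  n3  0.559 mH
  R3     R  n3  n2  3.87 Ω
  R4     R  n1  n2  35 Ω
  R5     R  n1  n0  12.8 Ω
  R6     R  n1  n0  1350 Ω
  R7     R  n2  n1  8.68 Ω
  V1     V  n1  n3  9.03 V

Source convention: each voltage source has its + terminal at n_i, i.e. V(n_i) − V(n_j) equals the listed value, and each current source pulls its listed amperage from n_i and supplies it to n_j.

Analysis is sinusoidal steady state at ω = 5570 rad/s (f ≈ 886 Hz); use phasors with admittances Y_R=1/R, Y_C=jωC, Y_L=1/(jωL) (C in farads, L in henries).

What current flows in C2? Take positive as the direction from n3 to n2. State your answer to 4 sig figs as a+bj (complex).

Apply KCL at each of the 3 non-ground nodes and solve the resulting linear system.
Node n1: branches {R2, C1, R4, R5, R6, R7, V1} → V_1 = 8.151-3.824j
Node n2: branches {I1, R1, C2, R3, R4, R7} → V_2 = 3.706-4.266j
Node n3: branches {R1, I2, C2, L1, R3, V1} → V_3 = -0.8789-3.824j
Source currents: i(V1)=-1.330+0.2187j

-0.01909-0.1979j A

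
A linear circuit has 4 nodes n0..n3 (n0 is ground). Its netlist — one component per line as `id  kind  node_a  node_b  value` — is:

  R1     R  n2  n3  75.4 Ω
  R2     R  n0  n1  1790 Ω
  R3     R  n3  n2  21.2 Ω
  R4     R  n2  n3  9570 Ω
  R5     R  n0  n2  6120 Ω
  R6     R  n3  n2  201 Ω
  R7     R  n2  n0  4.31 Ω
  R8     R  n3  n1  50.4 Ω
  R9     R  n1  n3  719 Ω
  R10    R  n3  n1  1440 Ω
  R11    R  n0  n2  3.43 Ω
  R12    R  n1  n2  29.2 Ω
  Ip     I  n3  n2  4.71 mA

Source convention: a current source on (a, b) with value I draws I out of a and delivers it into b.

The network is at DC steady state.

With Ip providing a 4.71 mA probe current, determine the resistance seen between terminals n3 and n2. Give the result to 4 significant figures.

R_eq = 12.66 Ω

MNA unknowns: 3 node voltages V₁..V_3
R1: Y=0.01326 on G[2,3]
R2: Y=0.0005587 on G[0,1]
R3: Y=0.04717 on G[3,2]
R4: Y=0.0001045 on G[2,3]
R5: Y=0.0001634 on G[0,2]
R6: Y=0.004975 on G[3,2]
R7: Y=0.2320 on G[2,0]
R8: Y=0.01984 on G[3,1]
R9: Y=0.001391 on G[1,3]
R10: Y=0.0006944 on G[3,1]
R11: Y=0.2915 on G[0,2]
R12: Y=0.03425 on G[1,2]
Ip: z[3]−=0.00471, z[2]+=0.00471
solve → V1=-0.02303, V2=2.457e-05, V3=-0.05962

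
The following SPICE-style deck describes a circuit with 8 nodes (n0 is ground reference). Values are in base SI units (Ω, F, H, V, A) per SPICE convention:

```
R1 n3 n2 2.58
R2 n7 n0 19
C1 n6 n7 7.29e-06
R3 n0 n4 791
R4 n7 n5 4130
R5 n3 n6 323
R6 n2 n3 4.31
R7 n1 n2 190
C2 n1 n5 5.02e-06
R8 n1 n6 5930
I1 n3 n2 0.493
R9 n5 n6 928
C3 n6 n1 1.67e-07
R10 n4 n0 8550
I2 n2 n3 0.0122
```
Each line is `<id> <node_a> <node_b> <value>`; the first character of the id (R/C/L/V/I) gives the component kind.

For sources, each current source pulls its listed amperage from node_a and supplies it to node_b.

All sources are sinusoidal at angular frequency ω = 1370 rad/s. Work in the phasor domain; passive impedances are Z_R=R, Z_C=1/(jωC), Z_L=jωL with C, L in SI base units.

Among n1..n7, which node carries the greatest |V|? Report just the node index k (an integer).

2

MNA unknowns: 7 node voltages V₁..V_7
R1: Y=0.3876+0.000j on G[3,2]
R2: Y=0.05263+0.000j on G[7,0]
C1: Y=0.000+0.009987j on G[6,7]
R3: Y=0.001264+0.000j on G[0,4]
R4: Y=0.0002421+0.000j on G[7,5]
R5: Y=0.003096+0.000j on G[3,6]
R6: Y=0.2320+0.000j on G[2,3]
R7: Y=0.005263+0.000j on G[1,2]
C2: Y=0.000+0.006877j on G[1,5]
R8: Y=0.0001686+0.000j on G[1,6]
I1: z[3]−=0.493, z[2]+=0.493
R9: Y=0.001078+0.000j on G[5,6]
C3: Y=0.000+0.0002288j on G[6,1]
R10: Y=0.0001170+0.000j on G[4,0]
I2: z[2]−=0.0122, z[3]+=0.0122
solve → V1=0.4363-0.05132j, V2=0.5614-0.02851j, V3=-0.2135-0.02832j, V4=0.000+0.000j, V5=0.4318+0.03166j, V6=-0.0007677+0.01047j, V7=0.000+0.000j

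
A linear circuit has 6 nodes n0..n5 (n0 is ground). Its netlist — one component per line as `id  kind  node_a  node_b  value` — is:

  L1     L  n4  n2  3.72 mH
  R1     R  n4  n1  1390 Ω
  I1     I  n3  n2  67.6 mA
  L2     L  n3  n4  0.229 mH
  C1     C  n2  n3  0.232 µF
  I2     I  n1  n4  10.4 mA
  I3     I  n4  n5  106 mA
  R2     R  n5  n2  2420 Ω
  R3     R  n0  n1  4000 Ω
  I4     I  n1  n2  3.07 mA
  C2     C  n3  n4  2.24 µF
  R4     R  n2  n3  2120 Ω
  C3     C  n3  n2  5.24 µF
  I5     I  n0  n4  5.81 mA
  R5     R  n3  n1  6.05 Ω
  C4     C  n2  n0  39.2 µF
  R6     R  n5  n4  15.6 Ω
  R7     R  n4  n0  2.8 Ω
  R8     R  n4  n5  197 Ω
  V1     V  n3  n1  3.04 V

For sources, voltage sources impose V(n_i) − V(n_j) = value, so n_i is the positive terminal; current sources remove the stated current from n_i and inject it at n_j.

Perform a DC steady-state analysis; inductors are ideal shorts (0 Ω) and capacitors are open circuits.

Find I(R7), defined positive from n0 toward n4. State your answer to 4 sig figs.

MNA unknowns: 5 node voltages V₁..V_5 plus 3 source currents (L1, L2, V1)
L1: row V4−V2=0, i_L1 at 4,2
R1: Y=0.0007194 on G[4,1]
I1: z[3]−=0.0676, z[2]+=0.0676
L2: row V3−V4=0, i_L2 at 3,4
C1: Y=0.000 on G[2,3]
I2: z[1]−=0.0104, z[4]+=0.0104
I3: z[4]−=0.106, z[5]+=0.106
R2: Y=0.0004132 on G[5,2]
R3: Y=0.0002500 on G[0,1]
I4: z[1]−=0.00307, z[2]+=0.00307
C2: Y=0.000 on G[3,4]
R4: Y=0.0004717 on G[2,3]
C3: Y=0.000 on G[3,2]
I5: z[0]−=0.00581, z[4]+=0.00581
R5: Y=0.1653 on G[3,1]
C4: Y=0.000 on G[2,0]
R6: Y=0.06410 on G[5,4]
R7: Y=0.3571 on G[4,0]
R8: Y=0.005076 on G[4,5]
V1: row V3−V1=3.04, i_V1 at 3,1
solve → V1=-3.022, V2=0.01838, V3=0.01838, V4=0.01838, V5=1.542
aux → i_L1=-0.07130, i_L2=-0.07813, i_V1=-0.4920

-0.006565 A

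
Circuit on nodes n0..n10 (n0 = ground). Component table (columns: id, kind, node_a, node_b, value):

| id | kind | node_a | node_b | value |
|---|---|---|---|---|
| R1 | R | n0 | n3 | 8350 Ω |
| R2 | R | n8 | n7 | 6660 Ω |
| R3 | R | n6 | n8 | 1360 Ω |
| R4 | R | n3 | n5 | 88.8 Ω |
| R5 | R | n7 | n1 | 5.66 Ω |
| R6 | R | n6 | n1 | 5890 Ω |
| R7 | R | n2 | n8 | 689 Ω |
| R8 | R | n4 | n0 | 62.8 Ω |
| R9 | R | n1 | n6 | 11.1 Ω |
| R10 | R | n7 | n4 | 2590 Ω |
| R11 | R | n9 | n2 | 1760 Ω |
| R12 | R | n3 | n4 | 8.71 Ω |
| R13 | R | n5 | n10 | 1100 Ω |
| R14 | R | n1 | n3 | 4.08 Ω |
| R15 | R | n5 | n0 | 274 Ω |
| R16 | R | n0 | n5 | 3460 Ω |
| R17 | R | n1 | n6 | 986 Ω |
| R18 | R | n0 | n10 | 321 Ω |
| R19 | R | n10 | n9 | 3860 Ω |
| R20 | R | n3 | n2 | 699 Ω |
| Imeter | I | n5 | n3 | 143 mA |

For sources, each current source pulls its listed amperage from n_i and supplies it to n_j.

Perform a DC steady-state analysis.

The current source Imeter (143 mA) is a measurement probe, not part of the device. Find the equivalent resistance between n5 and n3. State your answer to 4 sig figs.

R_eq = 67.65 Ω

Element admittances at DC:
  Y(R1) = 0.0001198 S between n0,n3
  Y(R2) = 0.0001502 S between n8,n7
  Y(R3) = 0.0007353 S between n6,n8
  Y(R4) = 0.01126 S between n3,n5
  Y(R5) = 0.1767 S between n7,n1
  Y(R6) = 0.0001698 S between n6,n1
  Y(R7) = 0.001451 S between n2,n8
  Y(R8) = 0.01592 S between n4,n0
  Y(R9) = 0.09009 S between n1,n6
  Y(R10) = 0.0003861 S between n7,n4
  Y(R11) = 0.0005682 S between n9,n2
  Y(R12) = 0.1148 S between n3,n4
  Y(R13) = 0.0009091 S between n5,n10
  Y(R14) = 0.2451 S between n1,n3
  Y(R15) = 0.003650 S between n5,n0
  Y(R16) = 0.0002890 S between n0,n5
  Y(R17) = 0.001014 S between n1,n6
  Y(R18) = 0.003115 S between n0,n10
  Y(R19) = 0.0002591 S between n10,n9
  Y(R20) = 0.001431 S between n3,n2
  Imeter: injects 0.143 A into n3 (from n5)
Assemble and solve the 10×10 MNA system:
  V(n1)=2.368  V(n2)=2.050  V(n3)=2.369  V(n4)=2.081  V(n5)=-7.305  V(n6)=2.366  V(n7)=2.367  V(n8)=2.170  V(n9)=0.9402  V(n10)=-1.494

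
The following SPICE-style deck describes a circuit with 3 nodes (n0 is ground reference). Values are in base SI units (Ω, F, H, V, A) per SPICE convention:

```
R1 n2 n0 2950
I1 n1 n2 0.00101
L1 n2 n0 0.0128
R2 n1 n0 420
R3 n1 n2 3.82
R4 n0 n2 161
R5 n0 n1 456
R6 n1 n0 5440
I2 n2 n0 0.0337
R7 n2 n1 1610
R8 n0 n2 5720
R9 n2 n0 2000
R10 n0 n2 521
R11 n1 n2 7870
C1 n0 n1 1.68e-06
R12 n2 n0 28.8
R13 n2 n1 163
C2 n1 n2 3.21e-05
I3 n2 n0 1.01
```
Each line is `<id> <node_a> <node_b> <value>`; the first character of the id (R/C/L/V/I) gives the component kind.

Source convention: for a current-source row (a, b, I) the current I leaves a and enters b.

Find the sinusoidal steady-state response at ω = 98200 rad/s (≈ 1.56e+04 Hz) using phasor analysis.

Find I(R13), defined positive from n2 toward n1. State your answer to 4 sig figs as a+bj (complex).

MNA unknowns: 2 node voltages V₁..V_2
R1: Y=0.0003390+0.000j on G[2,0]
I1: z[1]−=0.00101, z[2]+=0.00101
L1: Y=0.000-0.0007956j on G[2,0]
R2: Y=0.002381+0.000j on G[1,0]
R3: Y=0.2618+0.000j on G[1,2]
R4: Y=0.006211+0.000j on G[0,2]
R5: Y=0.002193+0.000j on G[0,1]
R6: Y=0.0001838+0.000j on G[1,0]
I2: z[2]−=0.0337, z[0]+=0.0337
R7: Y=0.0006211+0.000j on G[2,1]
R8: Y=0.0001748+0.000j on G[0,2]
R9: Y=0.0005000+0.000j on G[2,0]
R10: Y=0.001919+0.000j on G[0,2]
R11: Y=0.0001271+0.000j on G[1,2]
C1: Y=0.000+0.1650j on G[0,1]
R12: Y=0.03472+0.000j on G[2,0]
R13: Y=0.006135+0.000j on G[2,1]
C2: Y=0.000+3.152j on G[1,2]
I3: z[2]−=1.01, z[0]+=1.01
solve → V1=-1.797+5.797j, V2=-1.907+6.093j

-0.0006781+0.001818j A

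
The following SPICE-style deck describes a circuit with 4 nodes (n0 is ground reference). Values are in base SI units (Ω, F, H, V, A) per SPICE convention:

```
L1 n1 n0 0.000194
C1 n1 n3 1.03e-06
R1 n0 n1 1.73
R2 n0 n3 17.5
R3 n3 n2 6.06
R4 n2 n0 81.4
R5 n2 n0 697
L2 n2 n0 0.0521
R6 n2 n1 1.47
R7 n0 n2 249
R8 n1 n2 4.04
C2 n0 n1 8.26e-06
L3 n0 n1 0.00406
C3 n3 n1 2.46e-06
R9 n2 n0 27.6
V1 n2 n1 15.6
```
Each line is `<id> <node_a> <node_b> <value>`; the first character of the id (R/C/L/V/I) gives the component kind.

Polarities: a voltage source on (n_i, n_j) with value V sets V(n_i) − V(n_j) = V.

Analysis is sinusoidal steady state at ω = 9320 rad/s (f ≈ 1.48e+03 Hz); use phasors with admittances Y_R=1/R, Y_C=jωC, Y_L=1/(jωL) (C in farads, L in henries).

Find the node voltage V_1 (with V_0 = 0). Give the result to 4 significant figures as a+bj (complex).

Apply KCL at each of the 3 non-ground nodes and solve the resulting linear system.
Node n1: branches {L1, C1, R1, R6, R8, C2, L3, C3, V1} → V_1 = -1.511-0.9368j
Node n2: branches {R3, R4, R5, L2, R6, R7, R8, R9, V1} → V_2 = 14.09-0.9368j
Node n3: branches {C1, R2, R3, C3} → V_3 = 10.25-2.418j
Source currents: i(V1)=-15.87-0.1648j

-1.511-0.9368j V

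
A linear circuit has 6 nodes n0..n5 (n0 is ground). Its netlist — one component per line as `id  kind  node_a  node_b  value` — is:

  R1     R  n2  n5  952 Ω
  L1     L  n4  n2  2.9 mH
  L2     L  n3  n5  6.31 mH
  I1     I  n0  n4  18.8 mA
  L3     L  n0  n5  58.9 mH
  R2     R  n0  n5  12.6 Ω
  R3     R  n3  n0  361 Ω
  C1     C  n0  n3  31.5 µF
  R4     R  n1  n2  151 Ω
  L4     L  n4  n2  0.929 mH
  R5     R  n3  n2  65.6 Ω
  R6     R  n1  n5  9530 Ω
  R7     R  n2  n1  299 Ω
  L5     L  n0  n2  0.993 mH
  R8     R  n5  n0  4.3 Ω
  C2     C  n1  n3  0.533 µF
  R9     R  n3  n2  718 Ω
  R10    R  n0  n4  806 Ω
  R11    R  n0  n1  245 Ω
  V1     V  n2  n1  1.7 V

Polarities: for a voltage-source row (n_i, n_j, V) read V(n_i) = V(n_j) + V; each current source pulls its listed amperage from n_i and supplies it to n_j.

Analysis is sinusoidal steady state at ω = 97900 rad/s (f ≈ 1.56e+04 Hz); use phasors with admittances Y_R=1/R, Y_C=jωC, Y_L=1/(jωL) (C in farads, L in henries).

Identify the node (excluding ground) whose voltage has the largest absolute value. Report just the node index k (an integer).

4

MNA unknowns: 5 node voltages V₁..V_5 plus 1 source current (V1)
R1: Y=0.001050+0.000j on G[2,5]
L1: Y=0.000-0.003522j on G[4,2]
L2: Y=0.000-0.001619j on G[3,5]
I1: z[0]−=0.0188, z[4]+=0.0188
L3: Y=0.000-0.0001734j on G[0,5]
R2: Y=0.07937+0.000j on G[0,5]
R3: Y=0.002770+0.000j on G[3,0]
C1: Y=0.000+3.084j on G[0,3]
R4: Y=0.006623+0.000j on G[1,2]
L4: Y=0.000-0.01100j on G[4,2]
R5: Y=0.01524+0.000j on G[3,2]
R6: Y=0.0001049+0.000j on G[1,5]
R7: Y=0.003344+0.000j on G[2,1]
L5: Y=0.000-0.01029j on G[0,2]
R8: Y=0.2326+0.000j on G[5,0]
C2: Y=0.000+0.05218j on G[1,3]
R9: Y=0.001393+0.000j on G[3,2]
R10: Y=0.001241+0.000j on G[0,4]
R11: Y=0.004082+0.000j on G[0,1]
V1: row V2−V1=1.7, i_V1 at 2,1
solve → V1=0.1641+0.4078j, V2=1.864+0.4078j, V3=0.004912-0.003076j, V4=1.995+1.532j, V5=0.006285+0.001515j
aux → i_V1=-0.03770+0.01001j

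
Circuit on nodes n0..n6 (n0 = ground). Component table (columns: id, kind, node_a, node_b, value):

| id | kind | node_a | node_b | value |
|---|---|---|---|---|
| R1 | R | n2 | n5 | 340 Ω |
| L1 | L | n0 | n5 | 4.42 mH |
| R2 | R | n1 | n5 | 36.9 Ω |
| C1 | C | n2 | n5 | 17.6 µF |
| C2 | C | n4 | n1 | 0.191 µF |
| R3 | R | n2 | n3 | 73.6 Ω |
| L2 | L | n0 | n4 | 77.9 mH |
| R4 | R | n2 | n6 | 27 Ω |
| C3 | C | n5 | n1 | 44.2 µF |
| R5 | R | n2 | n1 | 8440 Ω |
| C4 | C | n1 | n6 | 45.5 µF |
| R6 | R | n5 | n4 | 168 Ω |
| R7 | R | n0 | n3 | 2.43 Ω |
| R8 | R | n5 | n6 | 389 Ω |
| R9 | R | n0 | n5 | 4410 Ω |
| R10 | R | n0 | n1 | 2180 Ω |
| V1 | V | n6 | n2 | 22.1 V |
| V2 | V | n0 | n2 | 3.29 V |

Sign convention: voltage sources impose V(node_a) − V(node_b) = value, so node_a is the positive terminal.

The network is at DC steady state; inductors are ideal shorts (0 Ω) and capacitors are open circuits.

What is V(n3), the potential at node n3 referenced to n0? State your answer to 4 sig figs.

MNA unknowns: 6 node voltages V₁..V_6 plus 4 source currents (L1, L2, V1, V2)
R1: Y=0.002941 on G[2,5]
L1: row V0−V5=0, i_L1 at 0,5
R2: Y=0.02710 on G[1,5]
C1: Y=0.000 on G[2,5]
C2: Y=0.000 on G[4,1]
R3: Y=0.01359 on G[2,3]
L2: row V0−V4=0, i_L2 at 0,4
R4: Y=0.03704 on G[2,6]
C3: Y=0.000 on G[5,1]
R5: Y=0.0001185 on G[2,1]
C4: Y=0.000 on G[1,6]
R6: Y=0.005952 on G[5,4]
R7: Y=0.4115 on G[0,3]
R8: Y=0.002571 on G[5,6]
R9: Y=0.0002268 on G[0,5]
R10: Y=0.0004587 on G[0,1]
V1: row V6−V2=22.1, i_V1 at 6,2
V2: row V0−V2=3.29, i_V2 at 0,2
solve → V1=-0.01408, V2=-3.290, V3=-0.1052, V4=0.000, V5=0.000, V6=18.81
aux → i_L1=-0.03830, i_L2=0.000, i_V1=-0.8669, i_V2=-0.004982

-0.1052 V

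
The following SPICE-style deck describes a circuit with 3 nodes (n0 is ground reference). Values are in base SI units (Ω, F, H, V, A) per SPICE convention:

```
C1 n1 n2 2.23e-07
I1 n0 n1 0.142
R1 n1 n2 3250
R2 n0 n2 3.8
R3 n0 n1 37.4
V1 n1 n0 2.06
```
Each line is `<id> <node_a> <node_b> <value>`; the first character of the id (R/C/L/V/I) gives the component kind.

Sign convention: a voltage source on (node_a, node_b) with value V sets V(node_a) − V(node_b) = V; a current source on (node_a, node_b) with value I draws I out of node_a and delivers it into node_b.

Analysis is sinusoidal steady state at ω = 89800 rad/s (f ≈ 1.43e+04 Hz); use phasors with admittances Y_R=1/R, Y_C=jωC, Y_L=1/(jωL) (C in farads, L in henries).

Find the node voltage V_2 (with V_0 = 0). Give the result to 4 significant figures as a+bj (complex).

Element admittances at ω=89800 rad/s:
  Y(C1) = 0.000+0.02003j S between n1,n2
  I1: injects 0.142 A into n1 (from n0)
  Y(R1) = 0.0003077+0.000j S between n1,n2
  Y(R2) = 0.2632+0.000j S between n0,n2
  Y(R3) = 0.02674+0.000j S between n0,n1
  V1: constraint V(n1)−V(n0) = 2.06
Assemble and solve the 3×3 MNA system:
  V(n1)=2.060+0.000j  V(n2)=0.01422+0.1555j
  i(V1)=0.08318-0.04092j

0.01422+0.1555j V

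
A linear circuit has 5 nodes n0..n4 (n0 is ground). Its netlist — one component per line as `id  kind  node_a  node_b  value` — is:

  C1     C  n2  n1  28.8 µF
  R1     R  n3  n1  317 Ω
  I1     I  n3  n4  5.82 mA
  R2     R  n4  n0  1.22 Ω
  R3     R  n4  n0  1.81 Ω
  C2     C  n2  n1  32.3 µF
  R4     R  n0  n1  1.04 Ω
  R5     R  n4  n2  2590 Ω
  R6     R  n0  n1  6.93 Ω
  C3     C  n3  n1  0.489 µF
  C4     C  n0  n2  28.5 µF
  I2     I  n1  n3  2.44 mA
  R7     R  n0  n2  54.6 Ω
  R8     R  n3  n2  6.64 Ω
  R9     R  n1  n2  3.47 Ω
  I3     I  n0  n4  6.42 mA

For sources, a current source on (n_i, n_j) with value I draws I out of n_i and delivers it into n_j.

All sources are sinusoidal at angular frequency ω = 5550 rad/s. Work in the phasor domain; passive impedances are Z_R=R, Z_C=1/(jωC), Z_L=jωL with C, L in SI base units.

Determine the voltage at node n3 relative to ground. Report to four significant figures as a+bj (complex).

Apply KCL at each of the 4 non-ground nodes and solve the resulting linear system.
Node n1: branches {C1, R1, C2, R4, R6, C3, I2, R9} → V_1 = -0.004314+0.0007650j
Node n2: branches {C1, C2, R5, C4, R7, R8, R9} → V_2 = -0.006046+0.005901j
Node n3: branches {R1, I1, C3, I2, R8} → V_3 = -0.02790+0.006212j
Node n4: branches {I1, R2, R3, R5, I3} → V_4 = 0.008916+1.660e-06j

-0.02790+0.006212j V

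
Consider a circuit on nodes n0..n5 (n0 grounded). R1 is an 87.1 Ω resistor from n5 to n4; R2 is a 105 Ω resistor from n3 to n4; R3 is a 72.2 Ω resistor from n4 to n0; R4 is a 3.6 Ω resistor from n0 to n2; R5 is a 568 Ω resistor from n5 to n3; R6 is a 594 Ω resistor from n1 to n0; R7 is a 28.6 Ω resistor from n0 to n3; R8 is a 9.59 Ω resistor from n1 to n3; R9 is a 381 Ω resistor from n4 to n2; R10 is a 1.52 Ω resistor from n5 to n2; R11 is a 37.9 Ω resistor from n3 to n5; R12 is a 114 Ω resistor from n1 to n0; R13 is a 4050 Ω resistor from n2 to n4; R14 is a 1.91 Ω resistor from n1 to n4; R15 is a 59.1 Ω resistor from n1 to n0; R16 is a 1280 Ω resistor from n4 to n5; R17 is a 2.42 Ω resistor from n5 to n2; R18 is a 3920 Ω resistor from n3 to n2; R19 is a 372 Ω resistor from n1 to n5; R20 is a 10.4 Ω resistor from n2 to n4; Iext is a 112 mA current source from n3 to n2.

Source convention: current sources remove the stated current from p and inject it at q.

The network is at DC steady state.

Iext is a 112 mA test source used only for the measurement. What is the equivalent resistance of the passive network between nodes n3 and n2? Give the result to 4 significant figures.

MNA unknowns: 5 node voltages V₁..V_5
R1: Y=0.01148 on G[5,4]
R2: Y=0.009524 on G[3,4]
R3: Y=0.01385 on G[4,0]
R4: Y=0.2778 on G[0,2]
R5: Y=0.001761 on G[5,3]
R6: Y=0.001684 on G[1,0]
R7: Y=0.03497 on G[0,3]
R8: Y=0.1043 on G[1,3]
R9: Y=0.002625 on G[4,2]
R10: Y=0.6579 on G[5,2]
R11: Y=0.02639 on G[3,5]
R12: Y=0.008772 on G[1,0]
R13: Y=0.0002469 on G[2,4]
R14: Y=0.5236 on G[1,4]
R15: Y=0.01692 on G[1,0]
R16: Y=0.0007813 on G[4,5]
R17: Y=0.4132 on G[5,2]
R18: Y=0.0002551 on G[3,2]
R19: Y=0.002688 on G[1,5]
R20: Y=0.09615 on G[2,4]
Iext: z[3]−=0.112, z[2]+=0.112
solve → V1=-0.3247, V2=0.1472, V3=-0.8177, V4=-0.2458, V5=0.1173

R_eq = 8.615 Ω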